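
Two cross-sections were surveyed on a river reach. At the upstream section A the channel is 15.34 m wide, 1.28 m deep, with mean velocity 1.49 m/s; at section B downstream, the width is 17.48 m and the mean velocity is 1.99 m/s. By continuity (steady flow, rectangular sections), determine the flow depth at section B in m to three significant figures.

0.841 m

Q = A₁V₁ = (15.34×1.28) × 1.49 = 29.26 m³/s
d₂ = Q/(b₂ V₂) = 29.26/(17.48×1.99) = 0.8411 m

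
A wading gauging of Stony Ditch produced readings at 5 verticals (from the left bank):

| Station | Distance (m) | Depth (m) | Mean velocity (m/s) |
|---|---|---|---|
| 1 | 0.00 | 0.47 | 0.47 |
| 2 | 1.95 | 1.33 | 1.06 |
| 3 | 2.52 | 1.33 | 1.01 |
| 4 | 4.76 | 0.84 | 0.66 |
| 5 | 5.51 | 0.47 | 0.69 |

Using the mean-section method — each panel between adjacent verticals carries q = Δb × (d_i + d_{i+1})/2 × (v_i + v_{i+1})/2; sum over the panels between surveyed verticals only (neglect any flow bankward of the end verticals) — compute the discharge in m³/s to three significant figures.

Panel 1-2: Δb = 1.95 m, d̄ = (0.47+1.33)/2 = 0.9, v̄ = (0.47+1.06)/2 = 0.765 → q = 1.95×0.9×0.765 = 1.343 m³/s
Panel 2-3: Δb = 0.57 m, d̄ = (1.33+1.33)/2 = 1.33, v̄ = (1.06+1.01)/2 = 1.035 → q = 0.57×1.33×1.035 = 0.7846 m³/s
Panel 3-4: Δb = 2.24 m, d̄ = (1.33+0.84)/2 = 1.085, v̄ = (1.01+0.66)/2 = 0.835 → q = 2.24×1.085×0.835 = 2.029 m³/s
Panel 4-5: Δb = 0.75 m, d̄ = (0.84+0.47)/2 = 0.655, v̄ = (0.66+0.69)/2 = 0.675 → q = 0.75×0.655×0.675 = 0.3316 m³/s
Q = Σ q = 4.488 m³/s

4.49 m³/s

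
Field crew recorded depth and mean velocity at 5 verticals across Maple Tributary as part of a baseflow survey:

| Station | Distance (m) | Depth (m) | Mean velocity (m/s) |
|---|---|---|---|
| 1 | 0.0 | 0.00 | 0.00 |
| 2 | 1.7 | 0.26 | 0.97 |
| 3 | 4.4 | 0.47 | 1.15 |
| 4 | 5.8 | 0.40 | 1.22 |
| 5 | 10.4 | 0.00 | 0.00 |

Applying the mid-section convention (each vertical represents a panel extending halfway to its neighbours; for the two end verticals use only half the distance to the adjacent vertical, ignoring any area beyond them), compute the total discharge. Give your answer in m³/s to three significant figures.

3.13 m³/s

w_2 = (4.4 − 0.0)/2 = 2.2 m; q_2 = 0.97 × 0.26 × 2.2 = 0.5548 m³/s
w_3 = (5.8 − 1.7)/2 = 2.05 m; q_3 = 1.15 × 0.47 × 2.05 = 1.108 m³/s
w_4 = (10.4 − 4.4)/2 = 3 m; q_4 = 1.22 × 0.40 × 3 = 1.464 m³/s
Stations 1, 5 contribute zero (depth or velocity is 0).
Q = Σ qᵢ = 3.127 m³/s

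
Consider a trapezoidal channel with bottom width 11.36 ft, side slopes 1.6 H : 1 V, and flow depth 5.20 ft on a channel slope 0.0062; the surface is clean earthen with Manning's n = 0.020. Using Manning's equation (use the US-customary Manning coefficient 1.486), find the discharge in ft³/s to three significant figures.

1330 ft³/s

A = (b + z·y)·y = (11.36 + 1.6×5.20)×5.20 = 102.3 ft²
P = b + 2y√(1+z²) = 11.36 + 2×5.20×√(1+1.6²) = 30.98 ft
R = A/P = 102.3/30.98 = 3.303 ft
Q = (1.486/n)·A·R^(2/3)·S^(1/2) = (1.486/0.020) × 102.3 × 3.303^(2/3) × 0.0062^(1/2) = 1328 ft³/s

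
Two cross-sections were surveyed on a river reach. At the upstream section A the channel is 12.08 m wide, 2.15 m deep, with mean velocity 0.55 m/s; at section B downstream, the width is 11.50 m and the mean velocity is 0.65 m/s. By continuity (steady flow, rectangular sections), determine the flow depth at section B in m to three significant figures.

Q = A₁V₁ = (12.08×2.15) × 0.55 = 14.28 m³/s
d₂ = Q/(b₂ V₂) = 14.28/(11.50×0.65) = 1.911 m

1.91 m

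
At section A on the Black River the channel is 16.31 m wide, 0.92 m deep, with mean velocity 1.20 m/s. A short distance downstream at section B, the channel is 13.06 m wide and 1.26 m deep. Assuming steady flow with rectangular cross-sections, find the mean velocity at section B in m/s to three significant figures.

1.09 m/s

Q = A₁V₁ = (16.31×0.92) × 1.20 = 18.01 m³/s
A₂ = 13.06 × 1.26 = 16.46 m²
V₂ = Q/A₂ = 18.01/16.46 = 1.094 m/s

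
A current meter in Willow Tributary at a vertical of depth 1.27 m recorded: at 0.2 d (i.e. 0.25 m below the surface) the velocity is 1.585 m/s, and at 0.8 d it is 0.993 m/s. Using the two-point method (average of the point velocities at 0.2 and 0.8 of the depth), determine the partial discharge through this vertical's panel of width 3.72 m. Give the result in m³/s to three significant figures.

6.09 m³/s

v̄ = (1.585 + 0.993) / 2 = 1.289 m/s
q = v̄ × d × w = 1.289 × 1.27 × 3.72 = 6.090 m³/s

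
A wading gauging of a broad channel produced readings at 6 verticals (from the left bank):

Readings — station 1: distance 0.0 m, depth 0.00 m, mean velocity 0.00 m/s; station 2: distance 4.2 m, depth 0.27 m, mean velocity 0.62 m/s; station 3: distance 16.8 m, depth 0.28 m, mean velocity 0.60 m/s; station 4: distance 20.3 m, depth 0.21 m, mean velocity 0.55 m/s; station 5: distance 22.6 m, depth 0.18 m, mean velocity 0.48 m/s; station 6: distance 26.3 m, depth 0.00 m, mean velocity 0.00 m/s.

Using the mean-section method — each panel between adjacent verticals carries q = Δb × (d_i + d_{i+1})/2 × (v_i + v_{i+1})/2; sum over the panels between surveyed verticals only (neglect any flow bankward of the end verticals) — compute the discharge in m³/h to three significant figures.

11100 m³/h

Panel 1-2: Δb = 4.2 m, d̄ = (0.00+0.27)/2 = 0.135, v̄ = (0.00+0.62)/2 = 0.31 → q = 4.2×0.135×0.31 = 0.1758 m³/s
Panel 2-3: Δb = 12.6 m, d̄ = (0.27+0.28)/2 = 0.275, v̄ = (0.62+0.60)/2 = 0.61 → q = 12.6×0.275×0.61 = 2.114 m³/s
Panel 3-4: Δb = 3.5 m, d̄ = (0.28+0.21)/2 = 0.245, v̄ = (0.60+0.55)/2 = 0.575 → q = 3.5×0.245×0.575 = 0.4931 m³/s
Panel 4-5: Δb = 2.3 m, d̄ = (0.21+0.18)/2 = 0.195, v̄ = (0.55+0.48)/2 = 0.515 → q = 2.3×0.195×0.515 = 0.2310 m³/s
Panel 5-6: Δb = 3.7 m, d̄ = (0.18+0.00)/2 = 0.09, v̄ = (0.48+0.00)/2 = 0.24 → q = 3.7×0.09×0.24 = 0.07992 m³/s
Q = Σ q = 3.093 m³/s
= 3.093 × 3600 = 11140 m³/h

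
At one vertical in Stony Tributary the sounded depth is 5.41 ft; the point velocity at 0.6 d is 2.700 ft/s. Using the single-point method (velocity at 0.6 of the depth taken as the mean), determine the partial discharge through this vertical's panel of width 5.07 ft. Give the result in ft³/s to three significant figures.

74.1 ft³/s

v̄ = v₀.₆ = 2.700 ft/s
q = v̄ × d × w = 2.700 × 5.41 × 5.07 = 74.06 ft³/s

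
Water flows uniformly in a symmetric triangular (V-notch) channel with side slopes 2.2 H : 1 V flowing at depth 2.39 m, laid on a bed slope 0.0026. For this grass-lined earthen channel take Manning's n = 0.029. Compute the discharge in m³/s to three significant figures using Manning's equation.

A = z·y² = 2.2×2.39² = 12.57 m²
P = 2y√(1+z²) = 2×2.39×√(1+2.2²) = 11.55 m
R = A/P = 12.57/11.55 = 1.088 m
Q = (1/n)·A·R^(2/3)·S^(1/2) = (1/0.029) × 12.57 × 1.088^(2/3) × 0.0026^(1/2) = 23.37 m³/s

23.4 m³/s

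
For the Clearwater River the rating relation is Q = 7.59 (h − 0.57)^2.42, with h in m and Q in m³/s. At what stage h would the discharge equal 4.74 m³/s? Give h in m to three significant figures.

h − h₀ = (Q/C)^(1/b) = (4.74/7.59)^(1/2.42) = 0.8232 m
h = 0.57 + 0.8232 = 1.393 m

1.39 m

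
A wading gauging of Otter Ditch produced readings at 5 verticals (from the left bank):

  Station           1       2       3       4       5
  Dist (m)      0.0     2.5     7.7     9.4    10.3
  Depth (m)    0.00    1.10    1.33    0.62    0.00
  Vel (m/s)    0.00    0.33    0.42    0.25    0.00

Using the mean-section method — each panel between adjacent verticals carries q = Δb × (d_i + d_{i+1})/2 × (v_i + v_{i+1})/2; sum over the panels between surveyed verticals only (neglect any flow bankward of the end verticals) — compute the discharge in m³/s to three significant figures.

Panel 1-2: Δb = 2.5 m, d̄ = (0.00+1.10)/2 = 0.55, v̄ = (0.00+0.33)/2 = 0.165 → q = 2.5×0.55×0.165 = 0.2269 m³/s
Panel 2-3: Δb = 5.2 m, d̄ = (1.10+1.33)/2 = 1.215, v̄ = (0.33+0.42)/2 = 0.375 → q = 5.2×1.215×0.375 = 2.369 m³/s
Panel 3-4: Δb = 1.7 m, d̄ = (1.33+0.62)/2 = 0.975, v̄ = (0.42+0.25)/2 = 0.335 → q = 1.7×0.975×0.335 = 0.5553 m³/s
Panel 4-5: Δb = 0.9 m, d̄ = (0.62+0.00)/2 = 0.31, v̄ = (0.25+0.00)/2 = 0.125 → q = 0.9×0.31×0.125 = 0.03488 m³/s
Q = Σ q = 3.186 m³/s

3.19 m³/s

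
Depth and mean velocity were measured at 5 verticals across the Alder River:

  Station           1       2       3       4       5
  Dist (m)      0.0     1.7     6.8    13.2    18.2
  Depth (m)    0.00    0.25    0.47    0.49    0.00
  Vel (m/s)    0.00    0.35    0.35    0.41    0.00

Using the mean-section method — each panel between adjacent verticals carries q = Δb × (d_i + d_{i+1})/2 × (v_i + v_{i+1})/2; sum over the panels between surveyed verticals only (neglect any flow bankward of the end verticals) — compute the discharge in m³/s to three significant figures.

Panel 1-2: Δb = 1.7 m, d̄ = (0.00+0.25)/2 = 0.125, v̄ = (0.00+0.35)/2 = 0.175 → q = 1.7×0.125×0.175 = 0.03719 m³/s
Panel 2-3: Δb = 5.1 m, d̄ = (0.25+0.47)/2 = 0.36, v̄ = (0.35+0.35)/2 = 0.35 → q = 5.1×0.36×0.35 = 0.6426 m³/s
Panel 3-4: Δb = 6.4 m, d̄ = (0.47+0.49)/2 = 0.48, v̄ = (0.35+0.41)/2 = 0.38 → q = 6.4×0.48×0.38 = 1.167 m³/s
Panel 4-5: Δb = 5 m, d̄ = (0.49+0.00)/2 = 0.245, v̄ = (0.41+0.00)/2 = 0.205 → q = 5×0.245×0.205 = 0.2511 m³/s
Q = Σ q = 2.098 m³/s

2.10 m³/s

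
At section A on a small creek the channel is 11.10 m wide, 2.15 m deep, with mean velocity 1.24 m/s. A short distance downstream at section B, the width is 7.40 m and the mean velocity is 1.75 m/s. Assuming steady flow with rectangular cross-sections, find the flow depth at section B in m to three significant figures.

Q = A₁V₁ = (11.10×2.15) × 1.24 = 29.59 m³/s
d₂ = Q/(b₂ V₂) = 29.59/(7.40×1.75) = 2.285 m

2.29 m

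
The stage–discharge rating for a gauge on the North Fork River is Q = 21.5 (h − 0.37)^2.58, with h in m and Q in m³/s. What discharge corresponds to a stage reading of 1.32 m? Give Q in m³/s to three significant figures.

18.8 m³/s

Q = 21.5 × (1.32 − 0.37)^2.58 = 21.5 × 0.95^2.58 = 18.83 m³/s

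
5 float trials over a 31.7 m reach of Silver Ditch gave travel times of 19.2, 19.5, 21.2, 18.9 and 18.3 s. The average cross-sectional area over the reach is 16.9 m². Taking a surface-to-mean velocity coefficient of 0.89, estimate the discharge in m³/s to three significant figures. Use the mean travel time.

t̄ = (19.2 + 19.5 + 21.2 + 18.9 + 18.3) / 5 = 19.42 s
v_surface = L / t̄ = 31.7 / 19.42 = 1.632 m/s
v_mean = 0.89 × 1.632 = 1.453 m/s
Q = A × v_mean = 16.9 × 1.453 = 24.55 m³/s

24.6 m³/s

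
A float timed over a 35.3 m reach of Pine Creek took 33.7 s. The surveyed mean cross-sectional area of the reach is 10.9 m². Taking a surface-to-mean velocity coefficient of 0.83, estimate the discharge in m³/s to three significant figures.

v_surface = L / t̄ = 35.3 / 33.7 = 1.047 m/s
v_mean = 0.83 × 1.047 = 0.8694 m/s
Q = A × v_mean = 10.9 × 0.8694 = 9.477 m³/s

9.48 m³/s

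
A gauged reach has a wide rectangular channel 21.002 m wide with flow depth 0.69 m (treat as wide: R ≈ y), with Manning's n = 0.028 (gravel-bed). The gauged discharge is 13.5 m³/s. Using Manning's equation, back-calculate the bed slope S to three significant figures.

A = b·y = 21.002 × 0.69 = 14.49 m²
Wide channel: R ≈ y = 0.69 m
S = (Q·n / (1·A·R^(2/3)))² = (13.5×0.028 / (1×14.49×0.7808))² = 0.001116

0.00112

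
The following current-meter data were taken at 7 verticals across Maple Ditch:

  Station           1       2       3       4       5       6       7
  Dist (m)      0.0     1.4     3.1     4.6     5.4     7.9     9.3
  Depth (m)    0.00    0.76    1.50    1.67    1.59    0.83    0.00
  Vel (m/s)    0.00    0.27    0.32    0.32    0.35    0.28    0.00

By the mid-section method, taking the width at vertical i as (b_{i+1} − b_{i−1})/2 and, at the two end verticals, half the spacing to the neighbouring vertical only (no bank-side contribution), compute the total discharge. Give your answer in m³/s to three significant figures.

w_2 = (3.1 − 0.0)/2 = 1.55 m; q_2 = 0.27 × 0.76 × 1.55 = 0.3181 m³/s
w_3 = (4.6 − 1.4)/2 = 1.6 m; q_3 = 0.32 × 1.50 × 1.6 = 0.7680 m³/s
w_4 = (5.4 − 3.1)/2 = 1.15 m; q_4 = 0.32 × 1.67 × 1.15 = 0.6146 m³/s
w_5 = (7.9 − 4.6)/2 = 1.65 m; q_5 = 0.35 × 1.59 × 1.65 = 0.9182 m³/s
w_6 = (9.3 − 5.4)/2 = 1.95 m; q_6 = 0.28 × 0.83 × 1.95 = 0.4532 m³/s
Stations 1, 7 contribute zero (depth or velocity is 0).
Q = Σ qᵢ = 3.072 m³/s

3.07 m³/s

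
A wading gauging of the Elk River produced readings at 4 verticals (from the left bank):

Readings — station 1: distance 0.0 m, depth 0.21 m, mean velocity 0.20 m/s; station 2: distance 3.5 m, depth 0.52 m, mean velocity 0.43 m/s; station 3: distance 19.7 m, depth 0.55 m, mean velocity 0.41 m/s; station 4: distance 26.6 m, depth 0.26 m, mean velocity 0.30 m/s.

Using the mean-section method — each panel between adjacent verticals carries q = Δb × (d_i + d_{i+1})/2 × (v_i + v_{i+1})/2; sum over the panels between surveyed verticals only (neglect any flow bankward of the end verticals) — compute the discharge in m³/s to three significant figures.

5.03 m³/s

Panel 1-2: Δb = 3.5 m, d̄ = (0.21+0.52)/2 = 0.365, v̄ = (0.20+0.43)/2 = 0.315 → q = 3.5×0.365×0.315 = 0.4024 m³/s
Panel 2-3: Δb = 16.2 m, d̄ = (0.52+0.55)/2 = 0.535, v̄ = (0.43+0.41)/2 = 0.42 → q = 16.2×0.535×0.42 = 3.640 m³/s
Panel 3-4: Δb = 6.9 m, d̄ = (0.55+0.26)/2 = 0.405, v̄ = (0.41+0.30)/2 = 0.355 → q = 6.9×0.405×0.355 = 0.9920 m³/s
Q = Σ q = 5.035 m³/s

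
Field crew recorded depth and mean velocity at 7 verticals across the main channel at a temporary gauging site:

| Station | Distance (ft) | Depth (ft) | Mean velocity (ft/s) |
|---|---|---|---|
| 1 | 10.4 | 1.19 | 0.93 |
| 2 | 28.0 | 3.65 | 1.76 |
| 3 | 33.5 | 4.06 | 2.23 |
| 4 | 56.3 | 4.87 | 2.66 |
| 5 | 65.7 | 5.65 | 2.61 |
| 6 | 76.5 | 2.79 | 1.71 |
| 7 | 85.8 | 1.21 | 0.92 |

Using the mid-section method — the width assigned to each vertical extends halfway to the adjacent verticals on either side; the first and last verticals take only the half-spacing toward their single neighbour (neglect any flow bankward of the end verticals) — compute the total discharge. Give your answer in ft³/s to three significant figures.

623 ft³/s

w_1 = (28.0 − 10.4)/2 = 8.8 ft; q_1 = 0.93 × 1.19 × 8.8 = 9.739 ft³/s
w_2 = (33.5 − 10.4)/2 = 11.55 ft; q_2 = 1.76 × 3.65 × 11.55 = 74.20 ft³/s
w_3 = (56.3 − 28.0)/2 = 14.15 ft; q_3 = 2.23 × 4.06 × 14.15 = 128.1 ft³/s
w_4 = (65.7 − 33.5)/2 = 16.1 ft; q_4 = 2.66 × 4.87 × 16.1 = 208.6 ft³/s
w_5 = (76.5 − 56.3)/2 = 10.1 ft; q_5 = 2.61 × 5.65 × 10.1 = 148.9 ft³/s
w_6 = (85.8 − 65.7)/2 = 10.05 ft; q_6 = 1.71 × 2.79 × 10.05 = 47.95 ft³/s
w_7 = (85.8 − 76.5)/2 = 4.65 ft; q_7 = 0.92 × 1.21 × 4.65 = 5.176 ft³/s
Q = Σ qᵢ = 622.7 ft³/s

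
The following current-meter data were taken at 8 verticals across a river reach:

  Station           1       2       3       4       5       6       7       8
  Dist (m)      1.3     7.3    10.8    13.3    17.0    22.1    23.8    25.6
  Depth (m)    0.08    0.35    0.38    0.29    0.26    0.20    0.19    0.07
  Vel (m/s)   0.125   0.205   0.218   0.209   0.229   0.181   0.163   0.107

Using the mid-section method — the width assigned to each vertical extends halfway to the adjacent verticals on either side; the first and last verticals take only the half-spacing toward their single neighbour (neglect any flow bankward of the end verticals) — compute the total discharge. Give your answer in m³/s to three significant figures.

1.25 m³/s

w_1 = (7.3 − 1.3)/2 = 3 m; q_1 = 0.125 × 0.08 × 3 = 0.03000 m³/s
w_2 = (10.8 − 1.3)/2 = 4.75 m; q_2 = 0.205 × 0.35 × 4.75 = 0.3408 m³/s
w_3 = (13.3 − 7.3)/2 = 3 m; q_3 = 0.218 × 0.38 × 3 = 0.2485 m³/s
w_4 = (17.0 − 10.8)/2 = 3.1 m; q_4 = 0.209 × 0.29 × 3.1 = 0.1879 m³/s
w_5 = (22.1 − 13.3)/2 = 4.4 m; q_5 = 0.229 × 0.26 × 4.4 = 0.2620 m³/s
w_6 = (23.8 − 17.0)/2 = 3.4 m; q_6 = 0.181 × 0.20 × 3.4 = 0.1231 m³/s
w_7 = (25.6 − 22.1)/2 = 1.75 m; q_7 = 0.163 × 0.19 × 1.75 = 0.05420 m³/s
w_8 = (25.6 − 23.8)/2 = 0.9 m; q_8 = 0.107 × 0.07 × 0.9 = 0.006741 m³/s
Q = Σ qᵢ = 1.253 m³/s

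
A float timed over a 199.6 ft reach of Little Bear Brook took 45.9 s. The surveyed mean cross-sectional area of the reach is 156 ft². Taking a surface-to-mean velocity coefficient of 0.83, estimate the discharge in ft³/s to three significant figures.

563 ft³/s

v_surface = L / t̄ = 199.6 / 45.9 = 4.349 ft/s
v_mean = 0.83 × 4.349 = 3.609 ft/s
Q = A × v_mean = 156 × 3.609 = 563.1 ft³/s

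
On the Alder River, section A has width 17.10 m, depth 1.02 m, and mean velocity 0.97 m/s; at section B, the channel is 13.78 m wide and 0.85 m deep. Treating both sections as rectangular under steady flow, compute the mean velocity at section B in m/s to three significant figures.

Q = A₁V₁ = (17.10×1.02) × 0.97 = 16.92 m³/s
A₂ = 13.78 × 0.85 = 11.71 m²
V₂ = Q/A₂ = 16.92/11.71 = 1.444 m/s

1.44 m/s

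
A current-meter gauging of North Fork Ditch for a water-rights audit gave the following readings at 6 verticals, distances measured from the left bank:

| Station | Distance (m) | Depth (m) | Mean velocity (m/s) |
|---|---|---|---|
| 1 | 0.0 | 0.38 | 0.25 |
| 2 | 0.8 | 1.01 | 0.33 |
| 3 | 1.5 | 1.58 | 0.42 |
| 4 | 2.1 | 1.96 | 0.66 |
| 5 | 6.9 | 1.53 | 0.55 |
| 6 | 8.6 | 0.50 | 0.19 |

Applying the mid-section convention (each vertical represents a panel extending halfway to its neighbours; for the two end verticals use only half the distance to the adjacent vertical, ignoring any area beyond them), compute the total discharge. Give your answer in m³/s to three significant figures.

7.03 m³/s

w_1 = (0.8 − 0.0)/2 = 0.4 m; q_1 = 0.25 × 0.38 × 0.4 = 0.03800 m³/s
w_2 = (1.5 − 0.0)/2 = 0.75 m; q_2 = 0.33 × 1.01 × 0.75 = 0.2500 m³/s
w_3 = (2.1 − 0.8)/2 = 0.65 m; q_3 = 0.42 × 1.58 × 0.65 = 0.4313 m³/s
w_4 = (6.9 − 1.5)/2 = 2.7 m; q_4 = 0.66 × 1.96 × 2.7 = 3.493 m³/s
w_5 = (8.6 − 2.1)/2 = 3.25 m; q_5 = 0.55 × 1.53 × 3.25 = 2.735 m³/s
w_6 = (8.6 − 6.9)/2 = 0.85 m; q_6 = 0.19 × 0.50 × 0.85 = 0.08075 m³/s
Q = Σ qᵢ = 7.028 m³/s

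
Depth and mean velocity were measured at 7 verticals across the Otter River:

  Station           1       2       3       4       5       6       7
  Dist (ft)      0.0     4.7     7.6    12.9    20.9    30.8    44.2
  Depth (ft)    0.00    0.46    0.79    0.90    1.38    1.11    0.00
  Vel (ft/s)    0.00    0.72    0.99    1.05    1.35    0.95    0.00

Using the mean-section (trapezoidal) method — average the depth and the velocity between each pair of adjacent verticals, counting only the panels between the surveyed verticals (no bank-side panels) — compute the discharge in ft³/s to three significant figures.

35.2 ft³/s

Panel 1-2: Δb = 4.7 ft, d̄ = (0.00+0.46)/2 = 0.23, v̄ = (0.00+0.72)/2 = 0.36 → q = 4.7×0.23×0.36 = 0.3892 ft³/s
Panel 2-3: Δb = 2.9 ft, d̄ = (0.46+0.79)/2 = 0.625, v̄ = (0.72+0.99)/2 = 0.855 → q = 2.9×0.625×0.855 = 1.550 ft³/s
Panel 3-4: Δb = 5.3 ft, d̄ = (0.79+0.90)/2 = 0.845, v̄ = (0.99+1.05)/2 = 1.02 → q = 5.3×0.845×1.02 = 4.568 ft³/s
Panel 4-5: Δb = 8 ft, d̄ = (0.90+1.38)/2 = 1.14, v̄ = (1.05+1.35)/2 = 1.2 → q = 8×1.14×1.2 = 10.94 ft³/s
Panel 5-6: Δb = 9.9 ft, d̄ = (1.38+1.11)/2 = 1.245, v̄ = (1.35+0.95)/2 = 1.15 → q = 9.9×1.245×1.15 = 14.17 ft³/s
Panel 6-7: Δb = 13.4 ft, d̄ = (1.11+0.00)/2 = 0.555, v̄ = (0.95+0.00)/2 = 0.475 → q = 13.4×0.555×0.475 = 3.533 ft³/s
Q = Σ q = 35.16 ft³/s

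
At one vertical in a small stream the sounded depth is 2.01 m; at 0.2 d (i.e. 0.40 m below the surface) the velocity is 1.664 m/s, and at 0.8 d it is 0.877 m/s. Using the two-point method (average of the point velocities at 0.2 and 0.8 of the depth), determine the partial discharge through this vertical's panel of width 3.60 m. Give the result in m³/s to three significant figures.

9.19 m³/s

v̄ = (1.664 + 0.877) / 2 = 1.271 m/s
q = v̄ × d × w = 1.271 × 2.01 × 3.60 = 9.193 m³/s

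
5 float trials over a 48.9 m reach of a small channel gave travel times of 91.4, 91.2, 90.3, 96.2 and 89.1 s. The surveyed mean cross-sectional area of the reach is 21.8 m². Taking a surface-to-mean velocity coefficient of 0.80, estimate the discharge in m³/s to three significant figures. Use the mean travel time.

9.31 m³/s

t̄ = (91.4 + 91.2 + 90.3 + 96.2 + 89.1) / 5 = 91.64 s
v_surface = L / t̄ = 48.9 / 91.64 = 0.5336 m/s
v_mean = 0.80 × 0.5336 = 0.4269 m/s
Q = A × v_mean = 21.8 × 0.4269 = 9.306 m³/s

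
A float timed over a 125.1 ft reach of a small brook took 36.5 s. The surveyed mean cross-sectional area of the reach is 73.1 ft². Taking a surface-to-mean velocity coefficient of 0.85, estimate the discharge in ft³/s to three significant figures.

v_surface = L / t̄ = 125.1 / 36.5 = 3.427 ft/s
v_mean = 0.85 × 3.427 = 2.913 ft/s
Q = A × v_mean = 73.1 × 2.913 = 213.0 ft³/s

213 ft³/s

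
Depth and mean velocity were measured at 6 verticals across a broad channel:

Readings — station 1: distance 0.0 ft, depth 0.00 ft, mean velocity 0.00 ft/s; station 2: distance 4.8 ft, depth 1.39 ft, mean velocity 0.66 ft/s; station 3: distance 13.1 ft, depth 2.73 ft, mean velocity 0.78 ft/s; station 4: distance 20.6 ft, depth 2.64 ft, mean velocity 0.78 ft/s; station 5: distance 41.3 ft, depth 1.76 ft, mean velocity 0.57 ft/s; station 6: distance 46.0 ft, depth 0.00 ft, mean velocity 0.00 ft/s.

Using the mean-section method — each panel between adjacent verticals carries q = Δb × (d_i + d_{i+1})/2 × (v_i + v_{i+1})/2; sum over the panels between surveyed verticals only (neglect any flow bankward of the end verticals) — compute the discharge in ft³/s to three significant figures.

61.0 ft³/s

Panel 1-2: Δb = 4.8 ft, d̄ = (0.00+1.39)/2 = 0.695, v̄ = (0.00+0.66)/2 = 0.33 → q = 4.8×0.695×0.33 = 1.101 ft³/s
Panel 2-3: Δb = 8.3 ft, d̄ = (1.39+2.73)/2 = 2.06, v̄ = (0.66+0.78)/2 = 0.72 → q = 8.3×2.06×0.72 = 12.31 ft³/s
Panel 3-4: Δb = 7.5 ft, d̄ = (2.73+2.64)/2 = 2.685, v̄ = (0.78+0.78)/2 = 0.78 → q = 7.5×2.685×0.78 = 15.71 ft³/s
Panel 4-5: Δb = 20.7 ft, d̄ = (2.64+1.76)/2 = 2.2, v̄ = (0.78+0.57)/2 = 0.675 → q = 20.7×2.2×0.675 = 30.74 ft³/s
Panel 5-6: Δb = 4.7 ft, d̄ = (1.76+0.00)/2 = 0.88, v̄ = (0.57+0.00)/2 = 0.285 → q = 4.7×0.88×0.285 = 1.179 ft³/s
Q = Σ q = 61.04 ft³/s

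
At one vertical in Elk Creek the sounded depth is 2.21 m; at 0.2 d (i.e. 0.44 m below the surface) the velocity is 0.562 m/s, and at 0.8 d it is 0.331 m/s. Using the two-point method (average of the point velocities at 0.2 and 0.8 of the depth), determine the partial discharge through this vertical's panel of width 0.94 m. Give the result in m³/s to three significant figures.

v̄ = (0.562 + 0.331) / 2 = 0.4465 m/s
q = v̄ × d × w = 0.4465 × 2.21 × 0.94 = 0.9276 m³/s

0.928 m³/s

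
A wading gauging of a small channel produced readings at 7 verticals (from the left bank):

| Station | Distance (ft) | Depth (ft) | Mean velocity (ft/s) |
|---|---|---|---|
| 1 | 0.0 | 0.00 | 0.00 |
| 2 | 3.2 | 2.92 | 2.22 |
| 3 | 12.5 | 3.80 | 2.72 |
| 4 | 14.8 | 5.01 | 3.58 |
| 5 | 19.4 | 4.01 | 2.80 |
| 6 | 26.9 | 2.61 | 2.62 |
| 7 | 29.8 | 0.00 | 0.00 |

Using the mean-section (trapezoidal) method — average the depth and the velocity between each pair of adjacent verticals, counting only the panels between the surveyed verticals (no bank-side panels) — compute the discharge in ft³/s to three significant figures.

253 ft³/s

Panel 1-2: Δb = 3.2 ft, d̄ = (0.00+2.92)/2 = 1.46, v̄ = (0.00+2.22)/2 = 1.11 → q = 3.2×1.46×1.11 = 5.186 ft³/s
Panel 2-3: Δb = 9.3 ft, d̄ = (2.92+3.80)/2 = 3.36, v̄ = (2.22+2.72)/2 = 2.47 → q = 9.3×3.36×2.47 = 77.18 ft³/s
Panel 3-4: Δb = 2.3 ft, d̄ = (3.80+5.01)/2 = 4.405, v̄ = (2.72+3.58)/2 = 3.15 → q = 2.3×4.405×3.15 = 31.91 ft³/s
Panel 4-5: Δb = 4.6 ft, d̄ = (5.01+4.01)/2 = 4.51, v̄ = (3.58+2.80)/2 = 3.19 → q = 4.6×4.51×3.19 = 66.18 ft³/s
Panel 5-6: Δb = 7.5 ft, d̄ = (4.01+2.61)/2 = 3.31, v̄ = (2.80+2.62)/2 = 2.71 → q = 7.5×3.31×2.71 = 67.28 ft³/s
Panel 6-7: Δb = 2.9 ft, d̄ = (2.61+0.00)/2 = 1.305, v̄ = (2.62+0.00)/2 = 1.31 → q = 2.9×1.305×1.31 = 4.958 ft³/s
Q = Σ q = 252.7 ft³/s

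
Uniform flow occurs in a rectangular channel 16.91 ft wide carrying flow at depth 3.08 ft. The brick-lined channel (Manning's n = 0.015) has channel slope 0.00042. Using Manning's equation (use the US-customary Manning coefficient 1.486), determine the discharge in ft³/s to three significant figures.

A = b·y = 16.91 × 3.08 = 52.08 ft²
P = b + 2y = 16.91 + 2×3.08 = 23.07 ft
R = A/P = 52.08/23.07 = 2.258 ft
Q = (1.486/n)·A·R^(2/3)·S^(1/2) = (1.486/0.015) × 52.08 × 2.258^(2/3) × 0.00042^(1/2) = 182.0 ft³/s

182 ft³/s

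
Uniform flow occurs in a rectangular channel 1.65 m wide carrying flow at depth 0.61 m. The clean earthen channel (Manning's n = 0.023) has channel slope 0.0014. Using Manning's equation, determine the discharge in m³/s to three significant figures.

0.814 m³/s

A = b·y = 1.65 × 0.61 = 1.007 m²
P = b + 2y = 1.65 + 2×0.61 = 2.870 m
R = A/P = 1.007/2.870 = 0.3507 m
Q = (1/n)·A·R^(2/3)·S^(1/2) = (1/0.023) × 1.007 × 0.3507^(2/3) × 0.0014^(1/2) = 0.8143 m³/s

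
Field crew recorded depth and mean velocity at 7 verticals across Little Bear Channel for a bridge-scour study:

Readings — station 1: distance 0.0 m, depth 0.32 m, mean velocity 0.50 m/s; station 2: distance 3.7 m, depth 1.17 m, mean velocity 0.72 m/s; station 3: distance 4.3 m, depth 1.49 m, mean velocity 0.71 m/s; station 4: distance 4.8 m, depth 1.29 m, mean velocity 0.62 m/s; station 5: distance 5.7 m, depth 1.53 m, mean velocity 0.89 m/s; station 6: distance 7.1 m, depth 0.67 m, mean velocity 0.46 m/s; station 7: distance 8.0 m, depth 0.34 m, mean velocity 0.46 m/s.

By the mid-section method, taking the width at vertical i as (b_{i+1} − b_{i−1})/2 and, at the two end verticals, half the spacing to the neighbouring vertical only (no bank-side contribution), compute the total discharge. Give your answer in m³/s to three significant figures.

5.24 m³/s

w_1 = (3.7 − 0.0)/2 = 1.85 m; q_1 = 0.50 × 0.32 × 1.85 = 0.2960 m³/s
w_2 = (4.3 − 0.0)/2 = 2.15 m; q_2 = 0.72 × 1.17 × 2.15 = 1.811 m³/s
w_3 = (4.8 − 3.7)/2 = 0.55 m; q_3 = 0.71 × 1.49 × 0.55 = 0.5818 m³/s
w_4 = (5.7 − 4.3)/2 = 0.7 m; q_4 = 0.62 × 1.29 × 0.7 = 0.5599 m³/s
w_5 = (7.1 − 4.8)/2 = 1.15 m; q_5 = 0.89 × 1.53 × 1.15 = 1.566 m³/s
w_6 = (8.0 − 5.7)/2 = 1.15 m; q_6 = 0.46 × 0.67 × 1.15 = 0.3544 m³/s
w_7 = (8.0 − 7.1)/2 = 0.45 m; q_7 = 0.46 × 0.34 × 0.45 = 0.07038 m³/s
Q = Σ qᵢ = 5.240 m³/s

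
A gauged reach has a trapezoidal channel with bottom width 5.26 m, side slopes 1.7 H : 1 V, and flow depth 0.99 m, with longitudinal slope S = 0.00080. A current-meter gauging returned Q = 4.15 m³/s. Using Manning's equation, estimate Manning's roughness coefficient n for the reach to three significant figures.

A = (b + z·y)·y = (5.26 + 1.7×0.99)×0.99 = 6.874 m²
P = b + 2y√(1+z²) = 5.26 + 2×0.99×√(1+1.7²) = 9.165 m
R = A/P = 6.874/9.165 = 0.7500 m
n = (1/Q)·A·R^(2/3)·S^(1/2) = (1/4.15) × 6.874 × 0.8255 × 0.02828 = 0.03867

0.0387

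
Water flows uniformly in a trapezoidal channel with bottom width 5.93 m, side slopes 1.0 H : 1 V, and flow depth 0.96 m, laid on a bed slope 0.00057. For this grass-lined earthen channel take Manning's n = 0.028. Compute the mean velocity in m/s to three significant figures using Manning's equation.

0.713 m/s

A = (b + z·y)·y = (5.93 + 1.0×0.96)×0.96 = 6.614 m²
P = b + 2y√(1+z²) = 5.93 + 2×0.96×√(1+1.0²) = 8.645 m
R = A/P = 6.614/8.645 = 0.7651 m
Q = (1/n)·A·R^(2/3)·S^(1/2) = (1/0.028) × 6.614 × 0.7651^(2/3) × 0.00057^(1/2) = 4.718 m³/s
V = Q/A = 4.718/6.614 = 0.7133 m/s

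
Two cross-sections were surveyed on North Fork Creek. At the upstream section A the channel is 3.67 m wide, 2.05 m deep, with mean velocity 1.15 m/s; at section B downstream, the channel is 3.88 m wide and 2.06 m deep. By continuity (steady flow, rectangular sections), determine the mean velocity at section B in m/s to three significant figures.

1.08 m/s

Q = A₁V₁ = (3.67×2.05) × 1.15 = 8.652 m³/s
A₂ = 3.88 × 2.06 = 7.993 m²
V₂ = Q/A₂ = 8.652/7.993 = 1.082 m/s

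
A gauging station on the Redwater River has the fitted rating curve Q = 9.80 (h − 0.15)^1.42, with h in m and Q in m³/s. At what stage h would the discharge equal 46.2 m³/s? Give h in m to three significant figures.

3.13 m

h − h₀ = (Q/C)^(1/b) = (46.2/9.80)^(1/1.42) = 2.980 m
h = 0.15 + 2.980 = 3.130 m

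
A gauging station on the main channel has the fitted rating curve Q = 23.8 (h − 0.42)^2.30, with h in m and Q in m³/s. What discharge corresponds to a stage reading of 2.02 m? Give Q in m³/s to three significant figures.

70.2 m³/s

Q = 23.8 × (2.02 − 0.42)^2.30 = 23.8 × 1.6^2.30 = 70.15 m³/s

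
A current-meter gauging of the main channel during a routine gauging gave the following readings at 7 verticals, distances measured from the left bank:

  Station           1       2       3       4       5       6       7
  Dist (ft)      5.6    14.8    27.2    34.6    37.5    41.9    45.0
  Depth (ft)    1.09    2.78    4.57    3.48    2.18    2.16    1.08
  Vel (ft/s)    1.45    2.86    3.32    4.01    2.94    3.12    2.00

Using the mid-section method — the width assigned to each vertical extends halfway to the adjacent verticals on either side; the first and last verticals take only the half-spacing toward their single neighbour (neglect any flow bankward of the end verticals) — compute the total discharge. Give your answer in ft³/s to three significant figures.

367 ft³/s

w_1 = (14.8 − 5.6)/2 = 4.6 ft; q_1 = 1.45 × 1.09 × 4.6 = 7.270 ft³/s
w_2 = (27.2 − 5.6)/2 = 10.8 ft; q_2 = 2.86 × 2.78 × 10.8 = 85.87 ft³/s
w_3 = (34.6 − 14.8)/2 = 9.9 ft; q_3 = 3.32 × 4.57 × 9.9 = 150.2 ft³/s
w_4 = (37.5 − 27.2)/2 = 5.15 ft; q_4 = 4.01 × 3.48 × 5.15 = 71.87 ft³/s
w_5 = (41.9 − 34.6)/2 = 3.65 ft; q_5 = 2.94 × 2.18 × 3.65 = 23.39 ft³/s
w_6 = (45.0 − 37.5)/2 = 3.75 ft; q_6 = 3.12 × 2.16 × 3.75 = 25.27 ft³/s
w_7 = (45.0 − 41.9)/2 = 1.55 ft; q_7 = 2.00 × 1.08 × 1.55 = 3.348 ft³/s
Q = Σ qᵢ = 367.2 ft³/s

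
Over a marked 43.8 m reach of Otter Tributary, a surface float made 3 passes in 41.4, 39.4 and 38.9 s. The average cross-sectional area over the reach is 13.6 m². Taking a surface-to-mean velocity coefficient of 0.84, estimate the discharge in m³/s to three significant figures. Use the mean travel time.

t̄ = (41.4 + 39.4 + 38.9) / 3 = 39.9 s
v_surface = L / t̄ = 43.8 / 39.9 = 1.098 m/s
v_mean = 0.84 × 1.098 = 0.9221 m/s
Q = A × v_mean = 13.6 × 0.9221 = 12.54 m³/s

12.5 m³/s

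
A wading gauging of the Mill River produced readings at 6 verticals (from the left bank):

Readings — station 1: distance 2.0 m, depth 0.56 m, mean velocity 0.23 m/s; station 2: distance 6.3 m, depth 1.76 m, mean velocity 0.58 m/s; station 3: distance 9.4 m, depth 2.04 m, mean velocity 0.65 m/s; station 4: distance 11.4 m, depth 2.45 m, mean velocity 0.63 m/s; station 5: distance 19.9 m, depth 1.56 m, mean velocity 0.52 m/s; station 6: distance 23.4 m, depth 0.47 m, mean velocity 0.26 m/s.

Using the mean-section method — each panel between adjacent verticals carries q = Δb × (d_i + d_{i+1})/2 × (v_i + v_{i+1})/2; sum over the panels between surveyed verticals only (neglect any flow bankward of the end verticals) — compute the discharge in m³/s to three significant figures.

19.7 m³/s

Panel 1-2: Δb = 4.3 m, d̄ = (0.56+1.76)/2 = 1.16, v̄ = (0.23+0.58)/2 = 0.405 → q = 4.3×1.16×0.405 = 2.020 m³/s
Panel 2-3: Δb = 3.1 m, d̄ = (1.76+2.04)/2 = 1.9, v̄ = (0.58+0.65)/2 = 0.615 → q = 3.1×1.9×0.615 = 3.622 m³/s
Panel 3-4: Δb = 2 m, d̄ = (2.04+2.45)/2 = 2.245, v̄ = (0.65+0.63)/2 = 0.64 → q = 2×2.245×0.64 = 2.874 m³/s
Panel 4-5: Δb = 8.5 m, d̄ = (2.45+1.56)/2 = 2.005, v̄ = (0.63+0.52)/2 = 0.575 → q = 8.5×2.005×0.575 = 9.799 m³/s
Panel 5-6: Δb = 3.5 m, d̄ = (1.56+0.47)/2 = 1.015, v̄ = (0.52+0.26)/2 = 0.39 → q = 3.5×1.015×0.39 = 1.385 m³/s
Q = Σ q = 19.70 m³/s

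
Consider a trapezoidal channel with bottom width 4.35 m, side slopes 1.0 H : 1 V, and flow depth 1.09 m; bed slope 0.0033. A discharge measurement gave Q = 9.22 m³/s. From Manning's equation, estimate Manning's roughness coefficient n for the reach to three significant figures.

0.0318

A = (b + z·y)·y = (4.35 + 1.0×1.09)×1.09 = 5.930 m²
P = b + 2y√(1+z²) = 4.35 + 2×1.09×√(1+1.0²) = 7.433 m
R = A/P = 5.930/7.433 = 0.7977 m
n = (1/Q)·A·R^(2/3)·S^(1/2) = (1/9.22) × 5.930 × 0.8602 × 0.05745 = 0.03178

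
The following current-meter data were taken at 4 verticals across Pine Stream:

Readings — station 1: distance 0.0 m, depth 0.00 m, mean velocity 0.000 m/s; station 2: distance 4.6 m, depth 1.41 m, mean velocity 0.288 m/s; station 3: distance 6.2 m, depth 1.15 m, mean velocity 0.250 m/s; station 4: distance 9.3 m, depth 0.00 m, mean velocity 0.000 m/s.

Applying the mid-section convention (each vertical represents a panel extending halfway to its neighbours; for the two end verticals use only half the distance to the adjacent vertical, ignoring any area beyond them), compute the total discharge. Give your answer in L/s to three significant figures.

w_2 = (6.2 − 0.0)/2 = 3.1 m; q_2 = 0.288 × 1.41 × 3.1 = 1.259 m³/s
w_3 = (9.3 − 4.6)/2 = 2.35 m; q_3 = 0.250 × 1.15 × 2.35 = 0.6756 m³/s
Stations 1, 4 contribute zero (depth or velocity is 0).
Q = Σ qᵢ = 1.934 m³/s
= 1.934 × 1000 = 1934 L/s

1930 L/s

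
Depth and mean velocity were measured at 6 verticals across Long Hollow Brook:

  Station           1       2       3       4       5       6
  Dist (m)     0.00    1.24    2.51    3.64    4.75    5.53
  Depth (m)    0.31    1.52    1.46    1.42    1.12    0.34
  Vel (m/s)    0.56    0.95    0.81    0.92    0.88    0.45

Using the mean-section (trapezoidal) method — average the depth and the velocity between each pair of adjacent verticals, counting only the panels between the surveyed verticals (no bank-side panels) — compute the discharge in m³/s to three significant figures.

5.58 m³/s

Panel 1-2: Δb = 1.24 m, d̄ = (0.31+1.52)/2 = 0.915, v̄ = (0.56+0.95)/2 = 0.755 → q = 1.24×0.915×0.755 = 0.8566 m³/s
Panel 2-3: Δb = 1.27 m, d̄ = (1.52+1.46)/2 = 1.49, v̄ = (0.95+0.81)/2 = 0.88 → q = 1.27×1.49×0.88 = 1.665 m³/s
Panel 3-4: Δb = 1.13 m, d̄ = (1.46+1.42)/2 = 1.44, v̄ = (0.81+0.92)/2 = 0.865 → q = 1.13×1.44×0.865 = 1.408 m³/s
Panel 4-5: Δb = 1.11 m, d̄ = (1.42+1.12)/2 = 1.27, v̄ = (0.92+0.88)/2 = 0.9 → q = 1.11×1.27×0.9 = 1.269 m³/s
Panel 5-6: Δb = 0.78 m, d̄ = (1.12+0.34)/2 = 0.73, v̄ = (0.88+0.45)/2 = 0.665 → q = 0.78×0.73×0.665 = 0.3787 m³/s
Q = Σ q = 5.577 m³/s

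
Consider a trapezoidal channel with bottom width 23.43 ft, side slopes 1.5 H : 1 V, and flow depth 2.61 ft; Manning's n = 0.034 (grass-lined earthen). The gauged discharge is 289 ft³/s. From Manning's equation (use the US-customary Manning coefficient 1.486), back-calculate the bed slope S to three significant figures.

A = (b + z·y)·y = (23.43 + 1.5×2.61)×2.61 = 71.37 ft²
P = b + 2y√(1+z²) = 23.43 + 2×2.61×√(1+1.5²) = 32.84 ft
R = A/P = 71.37/32.84 = 2.173 ft
S = (Q·n / (1.486·A·R^(2/3)))² = (289×0.034 / (1.486×71.37×1.678))² = 0.003049

0.00305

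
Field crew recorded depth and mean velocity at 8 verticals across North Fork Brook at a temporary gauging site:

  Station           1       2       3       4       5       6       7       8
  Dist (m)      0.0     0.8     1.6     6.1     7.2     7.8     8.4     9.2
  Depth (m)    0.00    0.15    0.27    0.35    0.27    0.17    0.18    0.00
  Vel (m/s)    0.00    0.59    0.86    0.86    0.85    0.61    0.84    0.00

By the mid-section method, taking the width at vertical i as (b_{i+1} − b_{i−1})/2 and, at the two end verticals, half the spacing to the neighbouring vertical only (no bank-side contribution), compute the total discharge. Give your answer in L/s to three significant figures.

w_2 = (1.6 − 0.0)/2 = 0.8 m; q_2 = 0.59 × 0.15 × 0.8 = 0.07080 m³/s
w_3 = (6.1 − 0.8)/2 = 2.65 m; q_3 = 0.86 × 0.27 × 2.65 = 0.6153 m³/s
w_4 = (7.2 − 1.6)/2 = 2.8 m; q_4 = 0.86 × 0.35 × 2.8 = 0.8428 m³/s
w_5 = (7.8 − 6.1)/2 = 0.85 m; q_5 = 0.85 × 0.27 × 0.85 = 0.1951 m³/s
w_6 = (8.4 − 7.2)/2 = 0.6 m; q_6 = 0.61 × 0.17 × 0.6 = 0.06222 m³/s
w_7 = (9.2 − 7.8)/2 = 0.7 m; q_7 = 0.84 × 0.18 × 0.7 = 0.1058 m³/s
Stations 1, 8 contribute zero (depth or velocity is 0).
Q = Σ qᵢ = 1.892 m³/s
= 1.892 × 1000 = 1892 L/s

1890 L/s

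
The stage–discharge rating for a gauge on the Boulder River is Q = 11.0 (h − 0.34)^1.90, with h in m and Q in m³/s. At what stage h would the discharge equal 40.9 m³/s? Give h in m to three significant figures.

2.34 m

h − h₀ = (Q/C)^(1/b) = (40.9/11.0)^(1/1.90) = 1.996 m
h = 0.34 + 1.996 = 2.336 m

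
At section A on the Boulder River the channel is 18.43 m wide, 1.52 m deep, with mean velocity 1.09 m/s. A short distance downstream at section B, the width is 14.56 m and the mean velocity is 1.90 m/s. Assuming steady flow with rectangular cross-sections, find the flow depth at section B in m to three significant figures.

Q = A₁V₁ = (18.43×1.52) × 1.09 = 30.53 m³/s
d₂ = Q/(b₂ V₂) = 30.53/(14.56×1.90) = 1.104 m

1.10 m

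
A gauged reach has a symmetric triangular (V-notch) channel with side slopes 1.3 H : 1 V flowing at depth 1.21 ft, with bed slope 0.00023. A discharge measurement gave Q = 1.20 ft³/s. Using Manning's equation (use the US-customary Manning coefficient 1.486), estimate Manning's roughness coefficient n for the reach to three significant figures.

0.0219

A = z·y² = 1.3×1.21² = 1.903 ft²
P = 2y√(1+z²) = 2×1.21×√(1+1.3²) = 3.969 ft
R = A/P = 1.903/3.969 = 0.4795 ft
n = (1.486/Q)·A·R^(2/3)·S^(1/2) = (1.486/1.20) × 1.903 × 0.6127 × 0.01517 = 0.02190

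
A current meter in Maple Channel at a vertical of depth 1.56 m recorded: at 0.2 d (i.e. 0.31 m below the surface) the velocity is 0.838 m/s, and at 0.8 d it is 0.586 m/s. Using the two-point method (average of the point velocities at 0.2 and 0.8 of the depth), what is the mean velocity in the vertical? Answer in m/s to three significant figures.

v̄ = (0.838 + 0.586) / 2 = 0.7120 m/s

0.712 m/s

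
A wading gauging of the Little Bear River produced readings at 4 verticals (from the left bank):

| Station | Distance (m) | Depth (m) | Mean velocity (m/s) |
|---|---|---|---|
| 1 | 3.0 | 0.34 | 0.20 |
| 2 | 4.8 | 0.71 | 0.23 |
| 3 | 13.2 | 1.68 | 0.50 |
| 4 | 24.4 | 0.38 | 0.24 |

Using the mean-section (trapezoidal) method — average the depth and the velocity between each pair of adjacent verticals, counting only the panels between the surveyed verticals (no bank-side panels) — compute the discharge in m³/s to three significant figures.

8.14 m³/s

Panel 1-2: Δb = 1.8 m, d̄ = (0.34+0.71)/2 = 0.525, v̄ = (0.20+0.23)/2 = 0.215 → q = 1.8×0.525×0.215 = 0.2032 m³/s
Panel 2-3: Δb = 8.4 m, d̄ = (0.71+1.68)/2 = 1.195, v̄ = (0.23+0.50)/2 = 0.365 → q = 8.4×1.195×0.365 = 3.664 m³/s
Panel 3-4: Δb = 11.2 m, d̄ = (1.68+0.38)/2 = 1.03, v̄ = (0.50+0.24)/2 = 0.37 → q = 11.2×1.03×0.37 = 4.268 m³/s
Q = Σ q = 8.135 m³/s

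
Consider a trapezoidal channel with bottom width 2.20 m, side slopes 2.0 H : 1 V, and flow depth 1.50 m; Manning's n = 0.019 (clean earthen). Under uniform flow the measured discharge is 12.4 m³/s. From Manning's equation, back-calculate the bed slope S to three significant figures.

0.00109

A = (b + z·y)·y = (2.20 + 2.0×1.50)×1.50 = 7.800 m²
P = b + 2y√(1+z²) = 2.20 + 2×1.50×√(1+2.0²) = 8.908 m
R = A/P = 7.800/8.908 = 0.8756 m
S = (Q·n / (1·A·R^(2/3)))² = (12.4×0.019 / (1×7.800×0.9152))² = 0.001089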